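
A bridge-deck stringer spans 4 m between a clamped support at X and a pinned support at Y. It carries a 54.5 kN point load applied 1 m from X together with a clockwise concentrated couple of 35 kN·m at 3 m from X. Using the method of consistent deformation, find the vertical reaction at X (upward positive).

Choose R_Y as the redundant. The primary structure is the cantilever fixed at X.
Downward deflection at the released point Y due to the loads:
  point load 54.5 at a = 1: Pa²(3L − a)/(6EI) = 99.92/EI
  clockwise couple 35 at a = 3: M₀a(2L − a)/(2EI) = 262.5/EI
  δ_0 = 362.4/EI
Flexibility coefficient — unit upward force at Y: δ_{YY} = L³/(3EI) = 21.33/EI.
The prop prevents deflection at Y: R_Y = δ_0/δ_{YY} = 362.4/21.33 = 16.99 kN.
Vertical equilibrium: R_X = ΣP − R_Y = 54.5 − 16.99 = 37.51 kN.

R_X = 37.51 kN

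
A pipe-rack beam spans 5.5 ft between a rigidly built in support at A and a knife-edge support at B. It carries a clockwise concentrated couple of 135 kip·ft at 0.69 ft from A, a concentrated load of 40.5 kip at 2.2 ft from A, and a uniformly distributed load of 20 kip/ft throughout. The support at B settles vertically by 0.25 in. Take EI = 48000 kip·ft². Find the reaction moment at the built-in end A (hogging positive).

M_A = 304.9 kip·ft

Choose R_B as the redundant. The primary structure is the cantilever fixed at A.
Free-end deflection of the primary structure under the applied loading (downward +):
  clockwise couple 135 at a = 0.69: M₀a(2L − a)/(2EI) = 480.2/EI
  point load 40.5 at a = 2.2: Pa²(3L − a)/(6EI) = 467.2/EI
  UDL 20: wL⁴/(8EI) = 2288/EI
  δ_0 = 3235/EI
Flexibility coefficient — unit upward force at B: δ_{BB} = L³/(3EI) = 55.46/EI.
With EI = 48000 kip·ft²: δ_0 = 0.067396 ft and δ_{BB} = 0.001155 ft/kip.
Compatibility — the beam at B must follow the support down by 0.02083 ft: δ_0 − R_B·δ_{BB} = 0.02083, so R_B = (0.067396 − 0.02083)/0.001155 = 40.3 kip.
Moment equilibrium about A: M_A = Σ(load moments about A) − R_B·L = 526.6 − 40.3×5.5 = 304.9 kip·ft.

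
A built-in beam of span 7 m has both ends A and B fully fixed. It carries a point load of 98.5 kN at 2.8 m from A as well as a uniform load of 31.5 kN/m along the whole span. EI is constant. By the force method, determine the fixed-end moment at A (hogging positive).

M_A = 227.9 kN·m

Release both end moments; the primary structure is a simply-supported span AB with redundants M_A and M_B.
End rotations of the released simple span under the applied load (×1/EI):
  at A: point load 98.5 at a = 2.8: Pab(L + b)/(6LEI) = 308.9/EI
  at B: point load 98.5 at a = 2.8: Pab(L + a)/(6LEI) = 270.3/EI
  at A: UDL 31.5: wL³/(24EI) = 450.2/EI
  at B: UDL 31.5: wL³/(24EI) = 450.2/EI
  θ_A0 = 759.1/EI,  θ_B0 = 720.5/EI
Flexibility coefficients: a unit moment at one end gives L/(3EI) there and L/(6EI) at the far end, so f₁₁ = f₂₂ = 2.333/EI and f₁₂ = f₂₁ = 1.167/EI.
Compatibility — zero rotation at each built-in end:
  2.333 M_A + 1.167 M_B = 759.1
  1.167 M_A + 2.333 M_B = 720.5
Solving the pair gives M_A = 227.9 kN·m and M_B = 194.8 kN·m (hogging).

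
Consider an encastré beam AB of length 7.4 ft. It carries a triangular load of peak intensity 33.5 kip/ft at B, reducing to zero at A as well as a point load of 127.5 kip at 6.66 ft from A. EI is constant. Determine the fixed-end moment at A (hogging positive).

Take the two fixed-end moments M_A, M_B as redundants; the released structure is the simple span AB.
On the primary (simply-supported) span, the end slopes from the loading are:
  at A: triangular load, peak 33.5: 7w₀L³/(360EI) = 264/EI
  at B: triangular load, peak 33.5: w₀L³/(45EI) = 301.7/EI
  at A: point load 127.5 at a = 6.66: Pab(L + b)/(6LEI) = 115.2/EI
  at B: point load 127.5 at a = 6.66: Pab(L + a)/(6LEI) = 199/EI
  θ_A0 = 379.2/EI,  θ_B0 = 500.7/EI
Flexibility coefficients: a unit moment at one end gives L/(3EI) there and L/(6EI) at the far end, so f₁₁ = f₂₂ = 2.467/EI and f₁₂ = f₂₁ = 1.233/EI.
Compatibility — zero rotation at each built-in end:
  2.467 M_A + 1.233 M_B = 379.2
  1.233 M_A + 2.467 M_B = 500.7
Solving the pair gives M_A = 69.64 kip·ft and M_B = 168.1 kip·ft (hogging).

M_A = 69.64 kip·ft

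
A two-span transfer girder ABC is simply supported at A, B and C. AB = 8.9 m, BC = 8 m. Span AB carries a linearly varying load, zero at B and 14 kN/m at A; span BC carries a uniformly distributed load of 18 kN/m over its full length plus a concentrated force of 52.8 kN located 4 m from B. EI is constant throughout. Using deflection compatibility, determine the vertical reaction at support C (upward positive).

Release continuity at B by inserting a hinge; the redundant is the internal moment M_B. The primary structure is two simply-supported spans AB and BC.
Discontinuity in slope at B on the released structure — sum the simple-span end rotations:
  span AB: triangular load, peak 14: 7w₀L³/(360EI) = 191.9/EI
  span BC: UDL 18: wL³/(24EI) = 384/EI
  span BC: point load 52.8 at a = 4: Pab(L + b)/(6LEI) = 211.2/EI
  relative rotation θ_0 = (191.9 + 595.2)/EI = 787.1/EI
A unit hogging moment at B produces rotation L₁/(3EI) + L₂/(3EI) = 5.633/EI.
Slope continuity at B: θ_0 = M_B·5.633/EI, so M_B = 787.1/5.633 = 139.7 kN·m (hogging).
Span BC, ΣM about C: R_B^{BC}·8 = 787.2 + 139.7, so R_B^{BC} = 115.9 kN and R_C = 196.8 − 115.9 = 80.93 kN.

R_C = 80.93 kN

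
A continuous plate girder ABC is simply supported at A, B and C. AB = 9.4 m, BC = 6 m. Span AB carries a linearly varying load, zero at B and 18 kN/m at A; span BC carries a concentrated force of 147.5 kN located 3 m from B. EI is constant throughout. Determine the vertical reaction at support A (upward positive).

R_A = 43.5 kN

Take M_B as the redundant. Released structure: two simple spans AB and BC with a hinge at B.
Discontinuity in slope at B on the released structure — sum the simple-span end rotations:
  span AB: triangular load, peak 18: 7w₀L³/(360EI) = 290.7/EI
  span BC: point load 147.5 at a = 3: Pab(L + b)/(6LEI) = 331.9/EI
  relative rotation θ_0 = (290.7 + 331.9)/EI = 622.6/EI
A unit hogging moment at B produces rotation L₁/(3EI) + L₂/(3EI) = 5.133/EI.
Compatibility: M_B·(L₁+L₂)/(3EI) = θ_0, giving M_B = 121.3 kN·m (hogging).
Span AB, ΣM about A with M_B applied at B: R_B^{AB}·9.4 = 265.1 + 121.3, so R_B^{AB} = 41.1 kN and R_A = 84.6 − 41.1 = 43.5 kN.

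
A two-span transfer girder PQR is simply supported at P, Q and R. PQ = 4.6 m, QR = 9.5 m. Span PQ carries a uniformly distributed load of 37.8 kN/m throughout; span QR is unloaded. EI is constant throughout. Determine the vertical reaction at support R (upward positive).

Insert a hinge at Q; M_Q is the redundant, and each span becomes simply supported.
Rotations at Q on the released spans (each span's end-slope, ×1/EI):
  span PQ: UDL 37.8: wL³/(24EI) = 153.3/EI
  relative rotation θ_0 = (153.3 + 0)/EI = 153.3/EI
A unit hogging moment at Q produces rotation L₁/(3EI) + L₂/(3EI) = 4.7/EI.
Slope continuity at Q: θ_0 = M_Q·4.7/EI, so M_Q = 153.3/4.7 = 32.62 kN·m (hogging).
Span QR, ΣM about R: R_Q^{QR}·9.5 = 0 + 32.62, so R_Q^{QR} = 3.433 kN and R_R = 0 − 3.433 = -3.433 kN.

R_R = -3.433 kN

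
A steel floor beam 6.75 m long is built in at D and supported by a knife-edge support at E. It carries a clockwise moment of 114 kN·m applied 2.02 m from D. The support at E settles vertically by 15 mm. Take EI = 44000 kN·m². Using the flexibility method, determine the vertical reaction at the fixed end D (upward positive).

R_D = -6.456 kN

Take the reaction at E as the redundant and release it; the primary structure is a cantilever fixed at D.
Free-end deflection of the primary structure under the applied loading (downward +):
  clockwise couple 114 at a = 2.02: M₀a(2L − a)/(2EI) = 1322/EI
Flexibility coefficient — unit upward force at E: δ_{EE} = L³/(3EI) = 102.5/EI.
With EI = 44000 kN·m²: δ_0 = 0.030041 m and δ_{EE} = 0.00233 m/kN.
Compatibility — the beam at E must follow the support down by 0.015 m: δ_0 − R_E·δ_{EE} = 0.015, so R_E = (0.030041 − 0.015)/0.00233 = 6.456 kN.
Vertical equilibrium: R_D = ΣP − R_E = 0 − 6.456 = -6.456 kN.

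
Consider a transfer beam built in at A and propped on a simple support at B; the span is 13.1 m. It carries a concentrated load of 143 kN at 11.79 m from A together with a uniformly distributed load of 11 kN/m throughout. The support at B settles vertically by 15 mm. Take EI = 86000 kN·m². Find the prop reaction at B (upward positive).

Remove the prop at B; the released (primary) structure is a cantilever built in at A.
Downward deflection at the released point B due to the loads:
  point load 143 at a = 11.79: Pa²(3L − a)/(6EI) = 91139/EI
  UDL 11: wL⁴/(8EI) = 40494/EI
  δ_0 = 131632/EI
Flexibility coefficient — unit upward force at B: δ_{BB} = L³/(3EI) = 749.4/EI.
With EI = 86000 kN·m²: δ_0 = 1.5306 m and δ_{BB} = 0.008714 m/kN.
Compatibility — the beam at B must follow the support down by 0.015 m: δ_0 − R_B·δ_{BB} = 0.015, so R_B = (1.5306 − 0.015)/0.008714 = 173.9 kN.

R_B = 173.9 kN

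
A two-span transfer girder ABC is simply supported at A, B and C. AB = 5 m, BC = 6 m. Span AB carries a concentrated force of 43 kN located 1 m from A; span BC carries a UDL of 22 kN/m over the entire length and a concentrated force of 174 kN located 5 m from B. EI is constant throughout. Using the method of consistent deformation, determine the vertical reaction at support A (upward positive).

R_A = 12.5 kN

Insert a hinge at B; M_B is the redundant, and each span becomes simply supported.
Discontinuity in slope at B on the released structure — sum the simple-span end rotations:
  span AB: point load 43 at a = 1: Pab(L + a)/(6LEI) = 34.4/EI
  span BC: UDL 22: wL³/(24EI) = 198/EI
  span BC: point load 174 at a = 5: Pab(L + b)/(6LEI) = 169.2/EI
  relative rotation θ_0 = (34.4 + 367.2)/EI = 401.6/EI
A unit hogging moment at B produces rotation L₁/(3EI) + L₂/(3EI) = 3.667/EI.
Compatibility: M_B·(L₁+L₂)/(3EI) = θ_0, giving M_B = 109.5 kN·m (hogging).
Span AB, ΣM about A with M_B applied at B: R_B^{AB}·5 = 43 + 109.5, so R_B^{AB} = 30.5 kN and R_A = 43 − 30.5 = 12.5 kN.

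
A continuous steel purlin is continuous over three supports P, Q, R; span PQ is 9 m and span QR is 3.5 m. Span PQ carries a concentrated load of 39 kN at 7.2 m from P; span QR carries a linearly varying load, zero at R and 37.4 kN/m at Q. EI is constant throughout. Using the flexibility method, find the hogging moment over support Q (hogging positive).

Release continuity at Q by inserting a hinge; the redundant is the internal moment M_Q. The primary structure is two simply-supported spans PQ and QR.
Rotations at Q on the released spans (each span's end-slope, ×1/EI):
  span PQ: point load 39 at a = 7.2: Pab(L + a)/(6LEI) = 151.6/EI
  span QR: triangular load, peak 37.4: w₀L³/(45EI) = 35.63/EI
  relative rotation θ_0 = (151.6 + 35.63)/EI = 187.3/EI
A unit hogging moment at Q produces rotation L₁/(3EI) + L₂/(3EI) = 4.167/EI.
Compatibility: M_Q·(L₁+L₂)/(3EI) = θ_0, giving M_Q = 44.94 kN·m (hogging).

M_Q = 44.94 kN·m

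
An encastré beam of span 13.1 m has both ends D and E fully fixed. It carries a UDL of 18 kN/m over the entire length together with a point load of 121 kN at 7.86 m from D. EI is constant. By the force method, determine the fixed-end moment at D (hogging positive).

M_D = 409.6 kN·m

Take the two fixed-end moments M_D, M_E as redundants; the released structure is the simple span DE.
Simple-span end rotations at D and E under the given loads:
  at D: UDL 18: wL³/(24EI) = 1686/EI
  at E: UDL 18: wL³/(24EI) = 1686/EI
  at D: point load 121 at a = 7.86: Pab(L + b)/(6LEI) = 1163/EI
  at E: point load 121 at a = 7.86: Pab(L + a)/(6LEI) = 1329/EI
  θ_D0 = 2849/EI,  θ_E0 = 3015/EI
Flexibility coefficients: a unit moment at one end gives L/(3EI) there and L/(6EI) at the far end, so f₁₁ = f₂₂ = 4.367/EI and f₁₂ = f₂₁ = 2.183/EI.
Compatibility — zero rotation at each built-in end:
  4.367 M_D + 2.183 M_E = 2849
  2.183 M_D + 4.367 M_E = 3015
Solving the pair gives M_D = 409.6 kN·m and M_E = 485.7 kN·m (hogging).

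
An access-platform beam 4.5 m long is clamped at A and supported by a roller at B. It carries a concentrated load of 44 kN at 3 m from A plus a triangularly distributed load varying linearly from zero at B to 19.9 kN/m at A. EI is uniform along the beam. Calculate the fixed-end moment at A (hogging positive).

Take the reaction at B as the redundant and release it; the primary structure is a cantilever fixed at A.
Primary-structure tip deflection at B by superposition:
  point load 44 at a = 3: Pa²(3L − a)/(6EI) = 693/EI
  triangular load, peak 19.9 at the fixed end: w₀L⁴/(30EI) = 272/EI
  δ_0 = 965/EI
Tip deflection under a unit load at B: L³/(3EI) = 30.38/EI.
Compatibility at B: δ_0 − R_B·δ_{BB} = 0, so R_B = 965/30.38 = 31.77 kN.
Moment equilibrium about A: M_A = Σ(load moments about A) − R_B·L = 199.2 − 31.77×4.5 = 56.2 kN·m.

M_A = 56.2 kN·m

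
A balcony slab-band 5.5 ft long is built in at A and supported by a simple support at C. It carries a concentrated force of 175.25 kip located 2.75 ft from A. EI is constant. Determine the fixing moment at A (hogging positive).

M_A = 180.7 kip·ft

Choose R_C as the redundant. The primary structure is the cantilever fixed at A.
Free-end deflection of the primary structure under the applied loading (downward +):
  point load 175.25 at a = 2.75: Pa²(3L − a)/(6EI) = 3037/EI
Flexibility coefficient — unit upward force at C: δ_{CC} = L³/(3EI) = 55.46/EI.
The prop prevents deflection at C: R_C = δ_0/δ_{CC} = 3037/55.46 = 54.77 kip.
Moment equilibrium about A: M_A = Σ(load moments about A) − R_C·L = 481.9 − 54.77×5.5 = 180.7 kip·ft.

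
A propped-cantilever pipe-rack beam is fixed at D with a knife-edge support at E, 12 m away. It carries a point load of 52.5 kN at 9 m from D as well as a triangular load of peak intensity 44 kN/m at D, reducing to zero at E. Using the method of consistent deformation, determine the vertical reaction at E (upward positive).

R_E = 86.02 kN

Release the roller at E. Primary structure: cantilever fixed at D.
Deflection at E on the released cantilever, summing each load's contribution:
  point load 52.5 at a = 9: Pa²(3L − a)/(6EI) = 19136/EI
  triangular load, peak 44 at the fixed end: w₀L⁴/(30EI) = 30413/EI
  δ_0 = 49549/EI
Flexibility coefficient — unit upward force at E: δ_{EE} = L³/(3EI) = 576/EI.
The prop prevents deflection at E: R_E = δ_0/δ_{EE} = 49549/576 = 86.02 kN.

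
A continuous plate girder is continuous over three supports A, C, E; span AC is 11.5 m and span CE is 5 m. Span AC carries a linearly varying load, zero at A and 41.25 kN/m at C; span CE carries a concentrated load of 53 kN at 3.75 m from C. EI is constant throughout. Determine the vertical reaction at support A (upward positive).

Take M_C as the redundant. Released structure: two simple spans AC and CE with a hinge at C.
Rotations at C on the released spans (each span's end-slope, ×1/EI):
  span AC: triangular load, peak 41.25: w₀L³/(45EI) = 1394/EI
  span CE: point load 53 at a = 3.75: Pab(L + b)/(6LEI) = 51.76/EI
  relative rotation θ_0 = (1394 + 51.76)/EI = 1446/EI
A unit hogging moment at C produces rotation L₁/(3EI) + L₂/(3EI) = 5.5/EI.
Compatibility: M_C·(L₁+L₂)/(3EI) = θ_0, giving M_C = 262.9 kN·m (hogging).
Span AC, ΣM about A with M_C applied at C: R_C^{AC}·11.5 = 1818 + 262.9, so R_C^{AC} = 181 kN and R_A = 237.2 − 181 = 56.2 kN.

R_A = 56.2 kN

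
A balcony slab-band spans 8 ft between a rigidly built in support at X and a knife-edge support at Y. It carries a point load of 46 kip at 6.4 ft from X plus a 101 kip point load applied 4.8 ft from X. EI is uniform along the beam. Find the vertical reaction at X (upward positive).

R_X = 70.98 kip

Take the reaction at Y as the redundant and release it; the primary structure is a cantilever fixed at X.
Downward deflection at the released point Y due to the loads:
  point load 46 at a = 6.4: Pa²(3L − a)/(6EI) = 5527/EI
  point load 101 at a = 4.8: Pa²(3L − a)/(6EI) = 7447/EI
  δ_0 = 12973/EI
Flexibility coefficient — unit upward force at Y: δ_{YY} = L³/(3EI) = 170.7/EI.
Compatibility at Y: δ_0 − R_Y·δ_{YY} = 0, so R_Y = 12973/170.7 = 76.02 kip.
Vertical equilibrium: R_X = ΣP − R_Y = 147 − 76.02 = 70.98 kip.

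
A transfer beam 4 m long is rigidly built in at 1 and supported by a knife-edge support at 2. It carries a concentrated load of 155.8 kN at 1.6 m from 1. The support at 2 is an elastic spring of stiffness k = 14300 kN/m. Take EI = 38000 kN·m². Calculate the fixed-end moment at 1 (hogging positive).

Take the reaction at 2 as the redundant and release it; the primary structure is a cantilever fixed at 1.
Deflection at 2 on the released cantilever, summing each load's contribution:
  point load 155.8 at a = 1.6: Pa²(3L − a)/(6EI) = 691.3/EI
Tip deflection under a unit load at 2: L³/(3EI) = 21.33/EI.
With EI = 38000 kN·m²: δ_0 = 0.018193 m and δ_{22} = 0.000561 m/kN.
Compatibility — the spring shortens by R_2/k under the reaction it provides: δ_0 − R_2·δ_{22} = R_2/k. With 1/k = 0.00007 m/kN, R_2 = δ_0 / (δ_{22} + 1/k) = 0.018193 / (0.000561 + 0.00007) = 28.82 kN.
Moment equilibrium about 1: M_1 = Σ(load moments about 1) − R_2·L = 249.3 − 28.82×4 = 134 kN·m.

M_1 = 134 kN·m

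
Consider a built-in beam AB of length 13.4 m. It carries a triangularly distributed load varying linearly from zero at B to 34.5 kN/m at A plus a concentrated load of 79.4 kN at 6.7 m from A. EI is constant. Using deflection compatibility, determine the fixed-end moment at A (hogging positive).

Take the two fixed-end moments M_A, M_B as redundants; the released structure is the simple span AB.
Simple-span end rotations at A and B under the given loads:
  at A: triangular load, peak 34.5: w₀L³/(45EI) = 1845/EI
  at B: triangular load, peak 34.5: 7w₀L³/(360EI) = 1614/EI
  at A: point load 79.4 at a = 6.7: Pab(L + b)/(6LEI) = 891.1/EI
  at B: point load 79.4 at a = 6.7: Pab(L + a)/(6LEI) = 891.1/EI
  θ_A0 = 2736/EI,  θ_B0 = 2505/EI
Flexibility coefficients: a unit moment at one end gives L/(3EI) there and L/(6EI) at the far end, so f₁₁ = f₂₂ = 4.467/EI and f₁₂ = f₂₁ = 2.233/EI.
Compatibility — zero rotation at each built-in end:
  4.467 M_A + 2.233 M_B = 2736
  2.233 M_A + 4.467 M_B = 2505
Solving the pair gives M_A = 442.7 kN·m and M_B = 339.5 kN·m (hogging).

M_A = 442.7 kN·m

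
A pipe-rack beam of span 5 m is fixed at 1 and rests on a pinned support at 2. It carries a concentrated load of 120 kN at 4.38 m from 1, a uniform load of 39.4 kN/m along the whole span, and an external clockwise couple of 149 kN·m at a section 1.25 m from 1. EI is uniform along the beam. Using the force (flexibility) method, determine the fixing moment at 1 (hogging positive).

M_1 = 211 kN·m

Remove the prop at 2; the released (primary) structure is a cantilever built in at 1.
Primary-structure tip deflection at 2 by superposition:
  point load 120 at a = 4.38: Pa²(3L − a)/(6EI) = 4075/EI
  UDL 39.4: wL⁴/(8EI) = 3078/EI
  clockwise couple 149 at a = 1.25: M₀a(2L − a)/(2EI) = 814.8/EI
  δ_0 = 7968/EI
Flexibility coefficient — unit upward force at 2: δ_{22} = L³/(3EI) = 41.67/EI.
Compatibility at 2: δ_0 − R_2·δ_{22} = 0, so R_2 = 7968/41.67 = 191.2 kN.
Moment equilibrium about 1: M_1 = Σ(load moments about 1) − R_2·L = 1167 − 191.2×5 = 211 kN·m.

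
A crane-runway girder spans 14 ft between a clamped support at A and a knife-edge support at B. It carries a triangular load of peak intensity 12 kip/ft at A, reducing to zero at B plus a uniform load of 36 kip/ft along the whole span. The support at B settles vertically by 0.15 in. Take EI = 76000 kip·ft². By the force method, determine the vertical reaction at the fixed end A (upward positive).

Remove the prop at B; the released (primary) structure is a cantilever built in at A.
Downward deflection at the released point B due to the loads:
  triangular load, peak 12 at the fixed end: w₀L⁴/(30EI) = 15366/EI
  UDL 36: wL⁴/(8EI) = 172872/EI
  δ_0 = 188238/EI
Tip deflection under a unit load at B: L³/(3EI) = 914.7/EI.
With EI = 76000 kip·ft²: δ_0 = 2.4768 ft and δ_{BB} = 0.012035 ft/kip.
Compatibility — the beam at B must follow the support down by 0.0125 ft: δ_0 − R_B·δ_{BB} = 0.0125, so R_B = (2.4768 − 0.0125)/0.012035 = 204.8 kip.
Vertical equilibrium: R_A = ΣP − R_B = 588 − 204.8 = 383.2 kip.

R_A = 383.2 kip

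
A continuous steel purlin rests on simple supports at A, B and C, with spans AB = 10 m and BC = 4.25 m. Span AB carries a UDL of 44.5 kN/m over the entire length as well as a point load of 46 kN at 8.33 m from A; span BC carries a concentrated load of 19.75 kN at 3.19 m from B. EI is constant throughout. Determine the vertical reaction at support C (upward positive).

Insert a hinge at B; M_B is the redundant, and each span becomes simply supported.
Discontinuity in slope at B on the released structure — sum the simple-span end rotations:
  span AB: UDL 44.5: wL³/(24EI) = 1854/EI
  span AB: point load 46 at a = 8.33: Pab(L + a)/(6LEI) = 195.5/EI
  span BC: point load 19.75 at a = 3.19: Pab(L + b)/(6LEI) = 13.91/EI
  relative rotation θ_0 = (2050 + 13.91)/EI = 2064/EI
A unit hogging moment at B produces rotation L₁/(3EI) + L₂/(3EI) = 4.75/EI.
Slope continuity at B: θ_0 = M_B·4.75/EI, so M_B = 2064/4.75 = 434.4 kN·m (hogging).
Span BC, ΣM about C: R_B^{BC}·4.25 = 20.93 + 434.4, so R_B^{BC} = 107.1 kN and R_C = 19.75 − 107.1 = -87.4 kN.

R_C = -87.4 kN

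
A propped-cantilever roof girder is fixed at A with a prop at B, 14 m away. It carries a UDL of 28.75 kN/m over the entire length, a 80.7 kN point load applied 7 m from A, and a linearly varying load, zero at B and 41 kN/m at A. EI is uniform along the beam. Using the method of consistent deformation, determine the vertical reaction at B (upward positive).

R_B = 233.6 kN

Choose R_B as the redundant. The primary structure is the cantilever fixed at A.
Downward deflection at the released point B due to the loads:
  UDL 28.75: wL⁴/(8EI) = 138058/EI
  point load 80.7 at a = 7: Pa²(3L − a)/(6EI) = 23067/EI
  triangular load, peak 41 at the fixed end: w₀L⁴/(30EI) = 52502/EI
  δ_0 = 213626/EI
Flexibility coefficient — unit upward force at B: δ_{BB} = L³/(3EI) = 914.7/EI.
Compatibility at B: δ_0 − R_B·δ_{BB} = 0, so R_B = 213626/914.7 = 233.6 kN.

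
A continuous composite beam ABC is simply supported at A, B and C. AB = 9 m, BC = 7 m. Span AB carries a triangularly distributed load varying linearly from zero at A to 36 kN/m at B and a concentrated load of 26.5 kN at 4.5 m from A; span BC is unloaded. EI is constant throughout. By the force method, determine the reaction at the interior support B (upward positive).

R_B = 155.4 kN

Take M_B as the redundant. Released structure: two simple spans AB and BC with a hinge at B.
Rotations at B on the released spans (each span's end-slope, ×1/EI):
  span AB: triangular load, peak 36: w₀L³/(45EI) = 583.2/EI
  span AB: point load 26.5 at a = 4.5: Pab(L + a)/(6LEI) = 134.2/EI
  relative rotation θ_0 = (717.4 + 0)/EI = 717.4/EI
A unit hogging moment at B produces rotation L₁/(3EI) + L₂/(3EI) = 5.333/EI.
Compatibility: M_B·(L₁+L₂)/(3EI) = θ_0, giving M_B = 134.5 kN·m (hogging).
Span AB, ΣM about A with M_B applied at B: R_B^{AB}·9 = 1091 + 134.5, so R_B^{AB} = 136.2 kN and R_A = 188.5 − 136.2 = 52.31 kN.
Span BC, ΣM about C: R_B^{BC}·7 = 0 + 134.5, so R_B^{BC} = 19.21 kN and R_C = 0 − 19.21 = -19.21 kN.
R_B = 136.2 + 19.21 = 155.4 kN.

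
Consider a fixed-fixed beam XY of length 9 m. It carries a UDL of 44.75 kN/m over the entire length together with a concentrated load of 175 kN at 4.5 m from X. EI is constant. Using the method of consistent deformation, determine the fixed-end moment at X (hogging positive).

M_X = 498.9 kN·m

Take the two fixed-end moments M_X, M_Y as redundants; the released structure is the simple span XY.
Simple-span end rotations at X and Y under the given loads:
  at X: UDL 44.75: wL³/(24EI) = 1359/EI
  at Y: UDL 44.75: wL³/(24EI) = 1359/EI
  at X: point load 175 at a = 4.5: Pab(L + b)/(6LEI) = 885.9/EI
  at Y: point load 175 at a = 4.5: Pab(L + a)/(6LEI) = 885.9/EI
  θ_X0 = 2245/EI,  θ_Y0 = 2245/EI
Flexibility coefficients: a unit moment at one end gives L/(3EI) there and L/(6EI) at the far end, so f₁₁ = f₂₂ = 3/EI and f₁₂ = f₂₁ = 1.5/EI.
Compatibility — zero rotation at each built-in end:
  3 M_X + 1.5 M_Y = 2245
  1.5 M_X + 3 M_Y = 2245
Solving the pair gives M_X = 498.9 kN·m and M_Y = 498.9 kN·m (hogging).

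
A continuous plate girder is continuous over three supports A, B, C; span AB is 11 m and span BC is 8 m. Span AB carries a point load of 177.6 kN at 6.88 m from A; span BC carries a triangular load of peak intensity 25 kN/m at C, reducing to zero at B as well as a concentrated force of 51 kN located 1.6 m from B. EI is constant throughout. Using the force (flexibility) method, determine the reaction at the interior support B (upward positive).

R_B = 245.5 kN

Take M_B as the redundant. Released structure: two simple spans AB and BC with a hinge at B.
Rotations at B on the released spans (each span's end-slope, ×1/EI):
  span AB: point load 177.6 at a = 6.88: Pab(L + a)/(6LEI) = 1364/EI
  span BC: triangular load, peak 25: 7w₀L³/(360EI) = 248.9/EI
  span BC: point load 51 at a = 1.6: Pab(L + b)/(6LEI) = 156.7/EI
  relative rotation θ_0 = (1364 + 405.6)/EI = 1769/EI
A unit hogging moment at B produces rotation L₁/(3EI) + L₂/(3EI) = 6.333/EI.
Compatibility: M_B·(L₁+L₂)/(3EI) = θ_0, giving M_B = 279.4 kN·m (hogging).
Span AB, ΣM about A with M_B applied at B: R_B^{AB}·11 = 1222 + 279.4, so R_B^{AB} = 136.5 kN and R_A = 177.6 − 136.5 = 41.12 kN.
Span BC, ΣM about C: R_B^{BC}·8 = 593.1 + 279.4, so R_B^{BC} = 109.1 kN and R_C = 151 − 109.1 = 41.94 kN.
R_B = 136.5 + 109.1 = 245.5 kN.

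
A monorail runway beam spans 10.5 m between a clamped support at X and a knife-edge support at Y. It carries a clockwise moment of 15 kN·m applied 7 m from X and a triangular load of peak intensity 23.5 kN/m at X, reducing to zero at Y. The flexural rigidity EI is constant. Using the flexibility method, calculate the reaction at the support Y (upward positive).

Release the roller at Y. Primary structure: cantilever fixed at X.
Downward deflection at the released point Y due to the loads:
  clockwise couple 15 at a = 7: M₀a(2L − a)/(2EI) = 735/EI
  triangular load, peak 23.5 at the fixed end: w₀L⁴/(30EI) = 9521/EI
  δ_0 = 10256/EI
Flexibility coefficient — unit upward force at Y: δ_{YY} = L³/(3EI) = 385.9/EI.
The prop prevents deflection at Y: R_Y = δ_0/δ_{YY} = 10256/385.9 = 26.58 kN.

R_Y = 26.58 kN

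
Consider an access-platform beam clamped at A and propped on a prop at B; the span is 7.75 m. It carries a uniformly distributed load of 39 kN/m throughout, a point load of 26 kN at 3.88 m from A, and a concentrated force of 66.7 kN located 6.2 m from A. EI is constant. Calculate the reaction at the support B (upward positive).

R_B = 168.4 kN

Choose R_B as the redundant. The primary structure is the cantilever fixed at A.
Deflection at B on the released cantilever, summing each load's contribution:
  UDL 39: wL⁴/(8EI) = 17587/EI
  point load 26 at a = 3.88: Pa²(3L − a)/(6EI) = 1264/EI
  point load 66.7 at a = 6.2: Pa²(3L − a)/(6EI) = 7286/EI
  δ_0 = 26136/EI
Flexibility coefficient — unit upward force at B: δ_{BB} = L³/(3EI) = 155.2/EI.
Compatibility at B: δ_0 − R_B·δ_{BB} = 0, so R_B = 26136/155.2 = 168.4 kN.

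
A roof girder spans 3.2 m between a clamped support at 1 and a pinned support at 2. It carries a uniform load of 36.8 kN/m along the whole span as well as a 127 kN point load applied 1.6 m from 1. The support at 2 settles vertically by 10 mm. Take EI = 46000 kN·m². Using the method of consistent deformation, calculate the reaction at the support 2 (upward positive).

R_2 = 41.73 kN

Choose R_2 as the redundant. The primary structure is the cantilever fixed at 1.
Deflection at 2 on the released cantilever, summing each load's contribution:
  UDL 36.8: wL⁴/(8EI) = 482.3/EI
  point load 127 at a = 1.6: Pa²(3L − a)/(6EI) = 433.5/EI
  δ_0 = 915.8/EI
Flexibility coefficient — unit upward force at 2: δ_{22} = L³/(3EI) = 10.92/EI.
With EI = 46000 kN·m²: δ_0 = 0.01991 m and δ_{22} = 0.000237 m/kN.
Compatibility — the beam at 2 must follow the support down by 0.01 m: δ_0 − R_2·δ_{22} = 0.01, so R_2 = (0.01991 − 0.01)/0.000237 = 41.73 kN.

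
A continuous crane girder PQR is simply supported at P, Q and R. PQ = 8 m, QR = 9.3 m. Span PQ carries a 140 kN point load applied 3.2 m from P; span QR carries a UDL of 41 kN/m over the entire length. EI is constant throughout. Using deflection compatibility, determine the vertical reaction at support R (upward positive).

Take M_Q as the redundant. Released structure: two simple spans PQ and QR with a hinge at Q.
End slopes at the hinge Q, treating each span as simply supported:
  span PQ: point load 140 at a = 3.2: Pab(L + a)/(6LEI) = 501.8/EI
  span QR: UDL 41: wL³/(24EI) = 1374/EI
  relative rotation θ_0 = (501.8 + 1374)/EI = 1876/EI
A unit hogging moment at Q produces rotation L₁/(3EI) + L₂/(3EI) = 5.767/EI.
Slope continuity at Q: θ_0 = M_Q·5.767/EI, so M_Q = 1876/5.767 = 325.3 kN·m (hogging).
Span QR, ΣM about R: R_Q^{QR}·9.3 = 1773 + 325.3, so R_Q^{QR} = 225.6 kN and R_R = 381.3 − 225.6 = 155.7 kN.

R_R = 155.7 kN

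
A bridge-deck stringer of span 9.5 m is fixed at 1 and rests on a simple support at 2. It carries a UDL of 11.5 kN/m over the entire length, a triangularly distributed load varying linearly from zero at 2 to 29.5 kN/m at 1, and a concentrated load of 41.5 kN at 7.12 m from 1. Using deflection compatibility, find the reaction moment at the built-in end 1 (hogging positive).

M_1 = 353.5 kN·m

Remove the prop at 2; the released (primary) structure is a cantilever built in at 1.
Free-end deflection of the primary structure under the applied loading (downward +):
  UDL 11.5: wL⁴/(8EI) = 11709/EI
  triangular load, peak 29.5 at the fixed end: w₀L⁴/(30EI) = 8009/EI
  point load 41.5 at a = 7.12: Pa²(3L − a)/(6EI) = 7497/EI
  δ_0 = 27214/EI
Tip deflection under a unit load at 2: L³/(3EI) = 285.8/EI.
The prop prevents deflection at 2: R_2 = δ_0/δ_{22} = 27214/285.8 = 95.22 kN.
Moment equilibrium about 1: M_1 = Σ(load moments about 1) − R_2·L = 1258 − 95.22×9.5 = 353.5 kN·m.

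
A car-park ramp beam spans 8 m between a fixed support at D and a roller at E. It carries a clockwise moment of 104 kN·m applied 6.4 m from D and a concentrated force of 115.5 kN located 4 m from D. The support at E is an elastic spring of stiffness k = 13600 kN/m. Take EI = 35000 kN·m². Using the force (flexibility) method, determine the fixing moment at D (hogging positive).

Release the roller at E. Primary structure: cantilever fixed at D.
Free-end deflection of the primary structure under the applied loading (downward +):
  clockwise couple 104 at a = 6.4: M₀a(2L − a)/(2EI) = 3195/EI
  point load 115.5 at a = 4: Pa²(3L − a)/(6EI) = 6160/EI
  δ_0 = 9355/EI
Tip deflection under a unit load at E: L³/(3EI) = 170.7/EI.
With EI = 35000 kN·m²: δ_0 = 0.26728 m and δ_{EE} = 0.004876 m/kN.
Compatibility — the spring shortens by R_E/k under the reaction it provides: δ_0 − R_E·δ_{EE} = R_E/k. With 1/k = 0.000074 m/kN, R_E = δ_0 / (δ_{EE} + 1/k) = 0.26728 / (0.004876 + 0.000074) = 54 kN.
Moment equilibrium about D: M_D = Σ(load moments about D) − R_E·L = 566 − 54×8 = 134 kN·m.

M_D = 134 kN·m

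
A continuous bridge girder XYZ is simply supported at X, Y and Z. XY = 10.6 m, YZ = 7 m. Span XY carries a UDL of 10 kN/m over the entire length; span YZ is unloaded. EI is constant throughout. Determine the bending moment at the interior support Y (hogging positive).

Take M_Y as the redundant. Released structure: two simple spans XY and YZ with a hinge at Y.
Rotations at Y on the released spans (each span's end-slope, ×1/EI):
  span XY: UDL 10: wL³/(24EI) = 496.3/EI
  relative rotation θ_0 = (496.3 + 0)/EI = 496.3/EI
A unit hogging moment at Y produces rotation L₁/(3EI) + L₂/(3EI) = 5.867/EI.
Slope continuity at Y: θ_0 = M_Y·5.867/EI, so M_Y = 496.3/5.867 = 84.59 kN·m (hogging).

M_Y = 84.59 kN·m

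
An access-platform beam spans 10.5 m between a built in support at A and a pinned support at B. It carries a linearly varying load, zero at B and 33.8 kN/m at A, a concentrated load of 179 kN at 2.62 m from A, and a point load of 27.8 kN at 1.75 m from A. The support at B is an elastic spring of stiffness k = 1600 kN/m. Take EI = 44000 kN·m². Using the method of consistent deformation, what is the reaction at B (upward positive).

R_B = 48.46 kN

Take the reaction at B as the redundant and release it; the primary structure is a cantilever fixed at A.
Primary-structure tip deflection at B by superposition:
  triangular load, peak 33.8 at the fixed end: w₀L⁴/(30EI) = 13695/EI
  point load 179 at a = 2.62: Pa²(3L − a)/(6EI) = 5914/EI
  point load 27.8 at a = 1.75: Pa²(3L − a)/(6EI) = 422.1/EI
  δ_0 = 20031/EI
Tip deflection under a unit load at B: L³/(3EI) = 385.9/EI.
With EI = 44000 kN·m²: δ_0 = 0.45525 m and δ_{BB} = 0.00877 m/kN.
Compatibility — the spring shortens by R_B/k under the reaction it provides: δ_0 − R_B·δ_{BB} = R_B/k. With 1/k = 0.000625 m/kN, R_B = δ_0 / (δ_{BB} + 1/k) = 0.45525 / (0.00877 + 0.000625) = 48.46 kN.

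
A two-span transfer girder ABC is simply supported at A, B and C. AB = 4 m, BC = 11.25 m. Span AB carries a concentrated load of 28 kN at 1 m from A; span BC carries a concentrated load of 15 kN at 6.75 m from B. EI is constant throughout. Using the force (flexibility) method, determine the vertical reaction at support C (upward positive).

Take M_B as the redundant. Released structure: two simple spans AB and BC with a hinge at B.
Discontinuity in slope at B on the released structure — sum the simple-span end rotations:
  span AB: point load 28 at a = 1: Pab(L + a)/(6LEI) = 17.5/EI
  span BC: point load 15 at a = 6.75: Pab(L + b)/(6LEI) = 106.3/EI
  relative rotation θ_0 = (17.5 + 106.3)/EI = 123.8/EI
A unit hogging moment at B produces rotation L₁/(3EI) + L₂/(3EI) = 5.083/EI.
Slope continuity at B: θ_0 = M_B·5.083/EI, so M_B = 123.8/5.083 = 24.36 kN·m (hogging).
Span BC, ΣM about C: R_B^{BC}·11.25 = 67.5 + 24.36, so R_B^{BC} = 8.165 kN and R_C = 15 − 8.165 = 6.835 kN.

R_C = 6.835 kN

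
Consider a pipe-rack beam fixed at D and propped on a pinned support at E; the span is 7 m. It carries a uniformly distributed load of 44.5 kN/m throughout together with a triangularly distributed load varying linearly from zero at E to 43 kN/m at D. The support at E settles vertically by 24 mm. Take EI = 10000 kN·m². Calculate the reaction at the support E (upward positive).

Take the reaction at E as the redundant and release it; the primary structure is a cantilever fixed at D.
Downward deflection at the released point E due to the loads:
  UDL 44.5: wL⁴/(8EI) = 13356/EI
  triangular load, peak 43 at the fixed end: w₀L⁴/(30EI) = 3441/EI
  δ_0 = 16797/EI
Flexibility coefficient — unit upward force at E: δ_{EE} = L³/(3EI) = 114.3/EI.
With EI = 10000 kN·m²: δ_0 = 1.6797 m and δ_{EE} = 0.011433 m/kN.
Compatibility — the beam at E must follow the support down by 0.024 m: δ_0 − R_E·δ_{EE} = 0.024, so R_E = (1.6797 − 0.024)/0.011433 = 144.8 kN.

R_E = 144.8 kN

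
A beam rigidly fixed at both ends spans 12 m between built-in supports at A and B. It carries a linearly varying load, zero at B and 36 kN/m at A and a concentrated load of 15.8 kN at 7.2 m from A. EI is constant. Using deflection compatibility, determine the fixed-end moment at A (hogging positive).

M_A = 277.4 kN·m

Release both end moments; the primary structure is a simply-supported span AB with redundants M_A and M_B.
End rotations of the released simple span under the applied load (×1/EI):
  at A: triangular load, peak 36: w₀L³/(45EI) = 1382/EI
  at B: triangular load, peak 36: 7w₀L³/(360EI) = 1210/EI
  at A: point load 15.8 at a = 7.2: Pab(L + b)/(6LEI) = 127.4/EI
  at B: point load 15.8 at a = 7.2: Pab(L + a)/(6LEI) = 145.6/EI
  θ_A0 = 1510/EI,  θ_B0 = 1355/EI
Flexibility coefficients: a unit moment at one end gives L/(3EI) there and L/(6EI) at the far end, so f₁₁ = f₂₂ = 4/EI and f₁₂ = f₂₁ = 2/EI.
Compatibility — zero rotation at each built-in end:
  4 M_A + 2 M_B = 1510
  2 M_A + 4 M_B = 1355
Solving the pair gives M_A = 277.4 kN·m and M_B = 200.1 kN·m (hogging).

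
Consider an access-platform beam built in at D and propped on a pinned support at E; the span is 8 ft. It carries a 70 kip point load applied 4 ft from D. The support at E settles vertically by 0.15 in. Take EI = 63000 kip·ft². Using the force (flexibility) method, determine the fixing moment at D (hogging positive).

M_D = 141.9 kip·ft

Take the reaction at E as the redundant and release it; the primary structure is a cantilever fixed at D.
Deflection at E on the released cantilever, summing each load's contribution:
  point load 70 at a = 4: Pa²(3L − a)/(6EI) = 3733/EI
Flexibility coefficient — unit upward force at E: δ_{EE} = L³/(3EI) = 170.7/EI.
With EI = 63000 kip·ft²: δ_0 = 0.059259 ft and δ_{EE} = 0.002709 ft/kip.
Compatibility — the beam at E must follow the support down by 0.0125 ft: δ_0 − R_E·δ_{EE} = 0.0125, so R_E = (0.059259 − 0.0125)/0.002709 = 17.26 kip.
Moment equilibrium about D: M_D = Σ(load moments about D) − R_E·L = 280 − 17.26×8 = 141.9 kip·ft.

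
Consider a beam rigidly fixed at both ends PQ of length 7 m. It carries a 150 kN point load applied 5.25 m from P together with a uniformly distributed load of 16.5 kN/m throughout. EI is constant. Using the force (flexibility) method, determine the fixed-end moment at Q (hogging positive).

Take the two fixed-end moments M_P, M_Q as redundants; the released structure is the simple span PQ.
End rotations of the released simple span under the applied load (×1/EI):
  at P: point load 150 at a = 5.25: Pab(L + b)/(6LEI) = 287.1/EI
  at Q: point load 150 at a = 5.25: Pab(L + a)/(6LEI) = 402/EI
  at P: UDL 16.5: wL³/(24EI) = 235.8/EI
  at Q: UDL 16.5: wL³/(24EI) = 235.8/EI
  θ_P0 = 522.9/EI,  θ_Q0 = 637.8/EI
Flexibility coefficients: a unit moment at one end gives L/(3EI) there and L/(6EI) at the far end, so f₁₁ = f₂₂ = 2.333/EI and f₁₂ = f₂₁ = 1.167/EI.
Compatibility — zero rotation at each built-in end:
  2.333 M_P + 1.167 M_Q = 522.9
  1.167 M_P + 2.333 M_Q = 637.8
Solving the pair gives M_P = 116.6 kN·m and M_Q = 215 kN·m (hogging).

M_Q = 215 kN·m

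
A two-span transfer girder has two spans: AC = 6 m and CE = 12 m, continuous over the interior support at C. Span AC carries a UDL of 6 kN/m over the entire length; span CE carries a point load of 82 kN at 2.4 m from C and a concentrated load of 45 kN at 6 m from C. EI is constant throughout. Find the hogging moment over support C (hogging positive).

Insert a hinge at C; M_C is the redundant, and each span becomes simply supported.
End slopes at the hinge C, treating each span as simply supported:
  span AC: UDL 6: wL³/(24EI) = 54/EI
  span CE: point load 82 at a = 2.4: Pab(L + b)/(6LEI) = 566.8/EI
  span CE: point load 45 at a = 6: Pab(L + b)/(6LEI) = 405/EI
  relative rotation θ_0 = (54 + 971.8)/EI = 1026/EI
A unit hogging moment at C produces rotation L₁/(3EI) + L₂/(3EI) = 6/EI.
Compatibility: M_C·(L₁+L₂)/(3EI) = θ_0, giving M_C = 171 kN·m (hogging).

M_C = 171 kN·m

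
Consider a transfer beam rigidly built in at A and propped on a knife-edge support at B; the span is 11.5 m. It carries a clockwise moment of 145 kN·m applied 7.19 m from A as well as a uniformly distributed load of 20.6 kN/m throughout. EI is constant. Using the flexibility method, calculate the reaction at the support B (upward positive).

R_B = 105.1 kN

Release the roller at B. Primary structure: cantilever fixed at A.
Downward deflection at the released point B due to the loads:
  clockwise couple 145 at a = 7.19: M₀a(2L − a)/(2EI) = 8241/EI
  UDL 20.6: wL⁴/(8EI) = 45037/EI
  δ_0 = 53278/EI
Flexibility coefficient — unit upward force at B: δ_{BB} = L³/(3EI) = 507/EI.
The prop prevents deflection at B: R_B = δ_0/δ_{BB} = 53278/507 = 105.1 kN.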